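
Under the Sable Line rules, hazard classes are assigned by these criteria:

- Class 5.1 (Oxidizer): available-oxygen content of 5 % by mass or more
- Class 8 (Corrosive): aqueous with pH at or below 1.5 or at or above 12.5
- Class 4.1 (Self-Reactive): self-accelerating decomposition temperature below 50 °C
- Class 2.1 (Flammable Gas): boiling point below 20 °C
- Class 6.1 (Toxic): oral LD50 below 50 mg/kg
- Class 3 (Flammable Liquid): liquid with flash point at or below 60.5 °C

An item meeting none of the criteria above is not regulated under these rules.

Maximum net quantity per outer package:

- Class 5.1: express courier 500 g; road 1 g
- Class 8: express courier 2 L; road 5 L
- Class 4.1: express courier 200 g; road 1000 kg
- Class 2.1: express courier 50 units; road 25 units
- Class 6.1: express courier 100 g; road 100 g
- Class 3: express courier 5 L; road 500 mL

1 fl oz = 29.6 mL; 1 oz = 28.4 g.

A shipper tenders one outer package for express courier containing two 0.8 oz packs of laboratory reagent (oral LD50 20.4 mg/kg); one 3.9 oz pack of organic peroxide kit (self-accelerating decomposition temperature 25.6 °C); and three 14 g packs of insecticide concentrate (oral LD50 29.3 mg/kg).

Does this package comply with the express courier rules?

Yes

The laboratory reagent has oral LD50 20.4 mg/kg, which is < 50 mg/kg, so it is Class 6.1 (Toxic).
With self-accelerating decomposition temperature 25.6 °C (< 50 °C), the organic peroxide kit falls in Class 4.1.
Insecticide concentrate: oral LD50 29.3 mg/kg < 50 mg/kg → Class 6.1 (Toxic).
Class 6.1 net quantity: (two 0.8 oz packs = 45.44 g) + (three 14 g packs = 42 g) = 87.44 g.
That is within the Class 6.1 express courier limit of 100 g.
Class 4.1 quantity: one 3.9 oz pack = 110.76 g.
110.76 g ≤ 200 g (express courier limit, Class 4.1) — within limit.
Every hazard class is within its express courier limit and no segregation rule is violated.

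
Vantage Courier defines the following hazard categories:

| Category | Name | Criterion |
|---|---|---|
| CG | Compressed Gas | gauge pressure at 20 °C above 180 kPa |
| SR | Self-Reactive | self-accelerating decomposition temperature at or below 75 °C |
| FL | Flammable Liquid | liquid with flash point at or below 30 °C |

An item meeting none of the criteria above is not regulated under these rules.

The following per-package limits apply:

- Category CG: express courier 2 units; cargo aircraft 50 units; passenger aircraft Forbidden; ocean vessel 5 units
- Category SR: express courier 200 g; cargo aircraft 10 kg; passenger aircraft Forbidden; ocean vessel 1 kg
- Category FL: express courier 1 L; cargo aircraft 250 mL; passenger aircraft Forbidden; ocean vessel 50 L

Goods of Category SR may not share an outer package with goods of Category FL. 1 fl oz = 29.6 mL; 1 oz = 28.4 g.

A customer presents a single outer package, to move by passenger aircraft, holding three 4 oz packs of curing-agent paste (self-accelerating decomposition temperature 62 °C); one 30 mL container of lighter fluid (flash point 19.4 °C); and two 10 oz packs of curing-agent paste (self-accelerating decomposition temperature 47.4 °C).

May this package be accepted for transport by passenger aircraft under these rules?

The curing-agent paste has self-accelerating decomposition temperature 62 °C, which is ≤ 75 °C, so it is Category SR (Self-Reactive).
The lighter fluid has flash point 19.4 °C, which is ≤ 30 °C, so it is Category FL (Flammable Liquid).
Curing-agent paste: self-accelerating decomposition temperature 47.4 °C ≤ 75 °C → Category SR (Self-Reactive).
Category SR net quantity: (three 4 oz packs = 340.8 g) + (two 10 oz packs = 568 g) = 908.8 g.
By passenger aircraft, Category SR is Forbidden regardless of quantity.
Category FL quantity: 30 mL.
Category FL is Forbidden by passenger aircraft.
Category SR and Category FL may not share an outer package.

No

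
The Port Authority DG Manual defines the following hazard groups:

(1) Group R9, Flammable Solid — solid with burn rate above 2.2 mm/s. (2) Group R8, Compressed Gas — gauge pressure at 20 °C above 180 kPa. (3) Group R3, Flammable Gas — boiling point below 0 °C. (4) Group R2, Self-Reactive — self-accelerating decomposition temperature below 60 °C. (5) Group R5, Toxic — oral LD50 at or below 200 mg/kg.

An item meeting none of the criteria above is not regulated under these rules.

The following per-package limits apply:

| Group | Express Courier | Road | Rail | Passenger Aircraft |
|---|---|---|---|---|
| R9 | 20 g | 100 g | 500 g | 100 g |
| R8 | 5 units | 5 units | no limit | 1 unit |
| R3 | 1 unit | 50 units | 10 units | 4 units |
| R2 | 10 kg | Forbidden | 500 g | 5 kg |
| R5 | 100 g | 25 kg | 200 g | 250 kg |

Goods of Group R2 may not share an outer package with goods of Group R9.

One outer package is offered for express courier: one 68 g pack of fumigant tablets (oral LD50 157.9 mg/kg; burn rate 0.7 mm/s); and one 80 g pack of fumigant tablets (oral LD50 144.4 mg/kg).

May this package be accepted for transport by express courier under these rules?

The fumigant tablets have oral LD50 157.9 mg/kg, which is ≤ 200 mg/kg, so they are Group R5 (Toxic).
With oral LD50 144.4 mg/kg (≤ 200 mg/kg), the fumigant tablets fall in Group R5.
Total Group R5: 68 g + 80 g = 148 g.
That exceeds the Group R5 express courier limit of 100 g.

No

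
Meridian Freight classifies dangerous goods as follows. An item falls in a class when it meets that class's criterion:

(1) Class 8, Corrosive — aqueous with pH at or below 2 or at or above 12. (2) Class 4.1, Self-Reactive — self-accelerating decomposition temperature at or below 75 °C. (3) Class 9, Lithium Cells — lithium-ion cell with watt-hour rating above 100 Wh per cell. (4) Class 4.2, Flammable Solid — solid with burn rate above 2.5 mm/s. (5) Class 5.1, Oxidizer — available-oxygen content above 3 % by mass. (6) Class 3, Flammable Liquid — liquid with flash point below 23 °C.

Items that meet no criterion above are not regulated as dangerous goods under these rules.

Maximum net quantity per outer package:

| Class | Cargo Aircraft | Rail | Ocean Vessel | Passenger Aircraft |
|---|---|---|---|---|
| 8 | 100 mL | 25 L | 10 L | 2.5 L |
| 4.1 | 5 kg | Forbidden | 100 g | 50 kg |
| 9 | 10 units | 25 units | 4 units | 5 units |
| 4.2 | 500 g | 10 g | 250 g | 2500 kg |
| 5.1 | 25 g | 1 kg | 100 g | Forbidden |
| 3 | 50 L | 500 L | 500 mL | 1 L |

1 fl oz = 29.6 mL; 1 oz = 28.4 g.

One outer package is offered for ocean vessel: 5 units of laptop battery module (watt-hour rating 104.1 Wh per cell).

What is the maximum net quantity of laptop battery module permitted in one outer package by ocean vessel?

4 units

With watt-hour rating 104.1 Wh per cell (> 100 Wh per cell), the laptop battery module falls in Class 9.
The ocean vessel limit for Class 9 is 4 units.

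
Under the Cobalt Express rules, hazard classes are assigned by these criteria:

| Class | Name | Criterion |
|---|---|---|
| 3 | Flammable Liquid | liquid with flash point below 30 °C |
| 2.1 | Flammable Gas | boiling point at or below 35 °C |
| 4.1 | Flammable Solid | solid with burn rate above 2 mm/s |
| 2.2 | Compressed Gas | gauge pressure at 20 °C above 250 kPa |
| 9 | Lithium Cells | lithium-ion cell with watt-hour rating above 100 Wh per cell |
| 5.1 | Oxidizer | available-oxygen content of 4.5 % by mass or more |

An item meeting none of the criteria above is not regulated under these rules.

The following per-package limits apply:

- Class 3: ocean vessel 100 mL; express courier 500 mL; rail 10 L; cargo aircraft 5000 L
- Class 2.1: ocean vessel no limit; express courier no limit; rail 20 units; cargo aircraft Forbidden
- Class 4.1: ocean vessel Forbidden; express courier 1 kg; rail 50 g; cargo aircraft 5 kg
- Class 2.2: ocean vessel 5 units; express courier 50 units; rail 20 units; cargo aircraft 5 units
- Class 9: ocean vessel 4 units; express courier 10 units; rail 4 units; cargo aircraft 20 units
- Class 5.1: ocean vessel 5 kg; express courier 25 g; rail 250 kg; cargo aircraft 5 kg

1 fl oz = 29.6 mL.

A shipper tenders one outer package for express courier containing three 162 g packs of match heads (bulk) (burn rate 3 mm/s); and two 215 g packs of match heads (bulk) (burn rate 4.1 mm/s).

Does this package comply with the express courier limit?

Yes

Burn rate 3 mm/s meets the Class 4.1 criterion (Flammable Solid), so the match heads (bulk) are Class 4.1.
With burn rate 4.1 mm/s (> 2 mm/s), the match heads (bulk) fall in Class 4.1.
Class 4.1 net quantity: (three 162 g packs = 486 g) + (two 215 g packs = 430 g) = 916 g.
That is within the Class 4.1 express courier limit of 1 kg.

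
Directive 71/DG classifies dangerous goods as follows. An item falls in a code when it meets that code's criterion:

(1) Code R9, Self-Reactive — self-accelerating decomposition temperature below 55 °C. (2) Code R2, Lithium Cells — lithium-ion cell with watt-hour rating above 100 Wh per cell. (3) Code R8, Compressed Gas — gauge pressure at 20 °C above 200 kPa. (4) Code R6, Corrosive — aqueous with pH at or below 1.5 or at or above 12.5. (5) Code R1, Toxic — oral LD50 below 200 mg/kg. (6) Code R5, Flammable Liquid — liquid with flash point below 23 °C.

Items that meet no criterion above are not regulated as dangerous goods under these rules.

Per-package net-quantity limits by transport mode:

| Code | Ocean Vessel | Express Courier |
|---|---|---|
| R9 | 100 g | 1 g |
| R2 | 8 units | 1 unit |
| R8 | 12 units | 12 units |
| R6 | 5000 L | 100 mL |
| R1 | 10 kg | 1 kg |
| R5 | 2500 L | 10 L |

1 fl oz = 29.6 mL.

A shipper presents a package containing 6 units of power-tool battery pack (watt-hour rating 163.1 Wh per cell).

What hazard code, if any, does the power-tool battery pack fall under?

Power-tool battery pack: watt-hour rating 163.1 Wh per cell > 100 Wh per cell → Code R2 (Lithium Cells).

Code R2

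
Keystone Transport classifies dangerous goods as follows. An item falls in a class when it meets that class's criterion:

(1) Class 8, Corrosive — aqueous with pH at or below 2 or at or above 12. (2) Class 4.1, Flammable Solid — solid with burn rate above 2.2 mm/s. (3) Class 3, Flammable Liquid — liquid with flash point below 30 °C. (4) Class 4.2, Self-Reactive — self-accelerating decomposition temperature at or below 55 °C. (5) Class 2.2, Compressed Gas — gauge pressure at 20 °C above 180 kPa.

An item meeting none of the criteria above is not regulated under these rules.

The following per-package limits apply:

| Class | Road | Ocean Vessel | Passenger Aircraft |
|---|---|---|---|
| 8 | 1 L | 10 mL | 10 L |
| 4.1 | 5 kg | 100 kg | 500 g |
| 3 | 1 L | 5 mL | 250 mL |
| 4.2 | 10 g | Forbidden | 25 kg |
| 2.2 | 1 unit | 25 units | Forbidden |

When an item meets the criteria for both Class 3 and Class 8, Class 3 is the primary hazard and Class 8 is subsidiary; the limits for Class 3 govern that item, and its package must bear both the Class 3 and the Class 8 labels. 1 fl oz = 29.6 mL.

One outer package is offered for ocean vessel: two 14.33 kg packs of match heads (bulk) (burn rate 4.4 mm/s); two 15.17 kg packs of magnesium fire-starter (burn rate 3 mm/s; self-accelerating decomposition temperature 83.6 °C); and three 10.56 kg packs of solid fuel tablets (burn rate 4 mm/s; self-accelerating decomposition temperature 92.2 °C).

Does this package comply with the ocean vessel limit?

Yes

With burn rate 4.4 mm/s (> 2.2 mm/s), the match heads (bulk) fall in Class 4.1.
Magnesium fire-starter: burn rate 3 mm/s > 2.2 mm/s → Class 4.1 (Flammable Solid).
The solid fuel tablets have burn rate 4 mm/s, which is > 2.2 mm/s, so they are Class 4.1 (Flammable Solid).
Class 4.1 net quantity: (two 14.33 kg packs = 28.66 kg) + (two 15.17 kg packs = 30.34 kg) + (three 10.56 kg packs = 31.68 kg) = 90.68 kg.
That is within the Class 4.1 ocean vessel limit of 100 kg.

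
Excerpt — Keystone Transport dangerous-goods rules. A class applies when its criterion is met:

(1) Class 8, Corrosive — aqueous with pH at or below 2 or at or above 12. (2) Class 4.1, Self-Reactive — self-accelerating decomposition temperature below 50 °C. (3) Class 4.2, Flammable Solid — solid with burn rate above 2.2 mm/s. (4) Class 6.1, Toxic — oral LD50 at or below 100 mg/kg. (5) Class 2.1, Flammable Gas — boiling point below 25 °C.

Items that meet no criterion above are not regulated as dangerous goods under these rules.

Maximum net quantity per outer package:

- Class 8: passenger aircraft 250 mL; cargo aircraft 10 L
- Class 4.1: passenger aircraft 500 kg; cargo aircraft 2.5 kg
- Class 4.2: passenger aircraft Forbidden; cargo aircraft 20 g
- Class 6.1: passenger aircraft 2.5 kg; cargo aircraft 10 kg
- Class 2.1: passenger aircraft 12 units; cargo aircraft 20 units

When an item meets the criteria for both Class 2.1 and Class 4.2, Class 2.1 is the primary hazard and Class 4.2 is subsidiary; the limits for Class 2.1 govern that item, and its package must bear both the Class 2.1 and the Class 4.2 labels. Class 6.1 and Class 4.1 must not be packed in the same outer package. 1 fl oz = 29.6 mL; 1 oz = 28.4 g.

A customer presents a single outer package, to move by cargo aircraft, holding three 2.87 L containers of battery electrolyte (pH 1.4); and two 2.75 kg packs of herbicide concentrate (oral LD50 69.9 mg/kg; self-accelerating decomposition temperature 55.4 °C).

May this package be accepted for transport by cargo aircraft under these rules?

Yes

With pH 1.4 (≤ 2), the battery electrolyte falls in Class 8.
Oral LD50 69.9 mg/kg meets the Class 6.1 criterion (Toxic), so the herbicide concentrate is Class 6.1.
Class 8 quantity: three 2.87 L containers = 8.61 L.
8.61 L is within the cargo aircraft limit of 10 L for Class 8.
Class 6.1 quantity: two 2.75 kg packs = 5.5 kg.
5.5 kg is within the cargo aircraft limit of 10 kg for Class 6.1.
The segregation rule (Class 6.1 with Class 4.1) does not apply to Class 8 with Class 6.1.
Every hazard class is within its cargo aircraft limit and no segregation rule is violated.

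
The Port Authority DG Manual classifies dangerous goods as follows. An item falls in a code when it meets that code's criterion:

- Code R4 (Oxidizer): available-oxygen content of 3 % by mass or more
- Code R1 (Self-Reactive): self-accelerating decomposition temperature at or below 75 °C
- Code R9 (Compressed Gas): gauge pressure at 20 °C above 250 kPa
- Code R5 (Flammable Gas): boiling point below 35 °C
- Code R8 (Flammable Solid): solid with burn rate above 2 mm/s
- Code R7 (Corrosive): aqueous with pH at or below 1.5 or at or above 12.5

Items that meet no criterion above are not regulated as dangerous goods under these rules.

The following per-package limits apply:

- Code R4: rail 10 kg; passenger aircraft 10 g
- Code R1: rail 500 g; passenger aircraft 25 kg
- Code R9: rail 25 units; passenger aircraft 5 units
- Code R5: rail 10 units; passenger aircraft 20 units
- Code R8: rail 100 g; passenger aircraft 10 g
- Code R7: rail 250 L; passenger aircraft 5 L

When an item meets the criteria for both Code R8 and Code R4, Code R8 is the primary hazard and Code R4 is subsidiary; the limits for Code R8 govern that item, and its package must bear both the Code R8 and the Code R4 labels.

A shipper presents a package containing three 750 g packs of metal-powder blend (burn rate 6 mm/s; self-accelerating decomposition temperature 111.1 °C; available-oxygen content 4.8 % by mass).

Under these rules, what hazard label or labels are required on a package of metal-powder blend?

Code R4 and R8

Burn rate 6 mm/s meets the Code R8 criterion (Flammable Solid), so the metal-powder blend is Code R8.
Available-oxygen content 4.8 % by mass meets the Code R4 criterion (Oxidizer), so the metal-powder blend is Code R4.
By the precedence rule Code R8 is primary and Code R4 is subsidiary, and that rule requires both labels on the package.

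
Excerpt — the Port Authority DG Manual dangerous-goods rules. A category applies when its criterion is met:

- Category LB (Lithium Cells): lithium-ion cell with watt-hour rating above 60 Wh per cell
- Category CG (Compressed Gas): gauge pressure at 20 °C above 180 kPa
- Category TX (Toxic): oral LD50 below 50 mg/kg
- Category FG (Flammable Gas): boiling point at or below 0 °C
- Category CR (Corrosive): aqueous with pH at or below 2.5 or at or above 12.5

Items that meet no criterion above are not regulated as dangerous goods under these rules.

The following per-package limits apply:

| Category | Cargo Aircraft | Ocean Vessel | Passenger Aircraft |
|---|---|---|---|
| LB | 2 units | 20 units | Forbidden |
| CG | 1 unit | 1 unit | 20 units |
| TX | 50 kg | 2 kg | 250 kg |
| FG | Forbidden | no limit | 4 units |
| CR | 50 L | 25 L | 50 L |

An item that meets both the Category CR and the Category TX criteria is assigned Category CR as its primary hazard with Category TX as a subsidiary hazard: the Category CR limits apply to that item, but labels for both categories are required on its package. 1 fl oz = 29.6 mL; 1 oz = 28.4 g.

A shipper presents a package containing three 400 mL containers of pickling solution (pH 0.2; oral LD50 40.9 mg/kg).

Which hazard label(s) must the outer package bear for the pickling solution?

Category CR and TX

With pH 0.2 (≤ 2.5), the pickling solution falls in Category CR.
Oral LD50 40.9 mg/kg meets the Category TX criterion (Toxic), so the pickling solution is Category TX.
By the precedence rule Category CR is primary and Category TX is subsidiary, and that rule requires both labels on the package.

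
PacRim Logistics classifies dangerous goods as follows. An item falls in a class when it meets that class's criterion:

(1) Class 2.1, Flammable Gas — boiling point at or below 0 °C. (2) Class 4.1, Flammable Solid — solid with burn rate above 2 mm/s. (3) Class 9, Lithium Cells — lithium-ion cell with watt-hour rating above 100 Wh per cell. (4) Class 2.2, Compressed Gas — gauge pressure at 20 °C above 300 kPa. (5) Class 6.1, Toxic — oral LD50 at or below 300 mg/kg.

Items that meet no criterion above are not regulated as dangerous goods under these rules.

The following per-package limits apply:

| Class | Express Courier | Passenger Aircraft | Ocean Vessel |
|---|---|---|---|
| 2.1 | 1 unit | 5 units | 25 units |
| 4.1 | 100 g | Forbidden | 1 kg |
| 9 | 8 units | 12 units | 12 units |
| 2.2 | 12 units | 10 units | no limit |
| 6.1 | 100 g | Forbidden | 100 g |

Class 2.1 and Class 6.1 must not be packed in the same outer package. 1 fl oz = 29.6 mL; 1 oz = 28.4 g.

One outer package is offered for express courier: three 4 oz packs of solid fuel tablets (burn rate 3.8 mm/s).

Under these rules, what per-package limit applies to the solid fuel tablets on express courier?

100 g

Burn rate 3.8 mm/s meets the Class 4.1 criterion (Flammable Solid), so the solid fuel tablets are Class 4.1.
The express courier limit for Class 4.1 is 100 g.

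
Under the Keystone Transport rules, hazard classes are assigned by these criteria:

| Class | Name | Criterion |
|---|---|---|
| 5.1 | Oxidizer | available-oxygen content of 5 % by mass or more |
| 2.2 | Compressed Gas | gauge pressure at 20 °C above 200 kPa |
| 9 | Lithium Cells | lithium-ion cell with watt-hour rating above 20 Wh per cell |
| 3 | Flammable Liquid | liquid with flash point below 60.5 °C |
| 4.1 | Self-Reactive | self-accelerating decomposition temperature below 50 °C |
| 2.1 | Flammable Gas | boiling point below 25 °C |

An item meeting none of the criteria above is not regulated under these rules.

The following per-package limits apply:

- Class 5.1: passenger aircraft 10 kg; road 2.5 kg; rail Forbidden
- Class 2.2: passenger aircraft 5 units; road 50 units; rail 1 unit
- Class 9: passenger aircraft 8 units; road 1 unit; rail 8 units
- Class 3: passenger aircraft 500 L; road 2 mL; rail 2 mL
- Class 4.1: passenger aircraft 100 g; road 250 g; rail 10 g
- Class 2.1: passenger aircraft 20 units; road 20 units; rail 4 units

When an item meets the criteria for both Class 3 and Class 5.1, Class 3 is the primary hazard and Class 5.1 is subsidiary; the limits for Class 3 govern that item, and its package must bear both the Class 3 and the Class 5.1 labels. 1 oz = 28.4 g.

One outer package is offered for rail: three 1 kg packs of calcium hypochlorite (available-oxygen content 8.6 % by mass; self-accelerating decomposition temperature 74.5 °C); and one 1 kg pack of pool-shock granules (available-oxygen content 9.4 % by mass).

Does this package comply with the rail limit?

No

The calcium hypochlorite has available-oxygen content 8.6 % by mass, which is ≥ 5 % by mass, so it is Class 5.1 (Oxidizer).
The pool-shock granules have available-oxygen content 9.4 % by mass, which is ≥ 5 % by mass, so they are Class 5.1 (Oxidizer).
Class 5.1 net quantity: (three 1 kg packs = 3 kg) + 1 kg = 4 kg.
By rail, Class 5.1 is Forbidden regardless of quantity.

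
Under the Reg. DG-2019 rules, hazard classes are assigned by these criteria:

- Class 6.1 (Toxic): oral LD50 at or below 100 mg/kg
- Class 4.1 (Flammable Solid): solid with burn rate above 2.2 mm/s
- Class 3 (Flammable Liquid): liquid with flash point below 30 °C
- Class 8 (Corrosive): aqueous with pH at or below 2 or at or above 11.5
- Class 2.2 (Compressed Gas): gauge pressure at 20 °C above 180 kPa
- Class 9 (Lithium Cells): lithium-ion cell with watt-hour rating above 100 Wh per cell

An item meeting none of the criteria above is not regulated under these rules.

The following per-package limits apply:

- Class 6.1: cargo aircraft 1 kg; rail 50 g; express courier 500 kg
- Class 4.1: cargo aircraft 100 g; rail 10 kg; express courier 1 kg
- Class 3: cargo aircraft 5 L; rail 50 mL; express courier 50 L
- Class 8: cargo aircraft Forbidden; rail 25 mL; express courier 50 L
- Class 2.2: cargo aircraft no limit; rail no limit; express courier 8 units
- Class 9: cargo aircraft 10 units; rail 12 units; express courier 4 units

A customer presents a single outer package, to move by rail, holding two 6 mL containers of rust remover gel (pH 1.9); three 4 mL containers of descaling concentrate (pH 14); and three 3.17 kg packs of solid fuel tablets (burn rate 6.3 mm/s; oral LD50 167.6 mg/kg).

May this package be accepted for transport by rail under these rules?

Yes

The rust remover gel has pH 1.9, which is ≤ 2, so it is Class 8 (Corrosive).
Descaling concentrate: pH 14 ≥ 11.5 → Class 8 (Corrosive).
Burn rate 6.3 mm/s meets the Class 4.1 criterion (Flammable Solid), so the solid fuel tablets are Class 4.1.
Total Class 8: (two 6 mL containers = 12 mL) + (three 4 mL containers = 12 mL) = 24 mL.
24 mL ≤ 25 mL (rail limit, Class 8) — within limit.
Class 4.1 quantity: three 3.17 kg packs = 9.51 kg.
9.51 kg is within the rail limit of 10 kg for Class 4.1.
Every hazard class is within its rail limit and no segregation rule is violated.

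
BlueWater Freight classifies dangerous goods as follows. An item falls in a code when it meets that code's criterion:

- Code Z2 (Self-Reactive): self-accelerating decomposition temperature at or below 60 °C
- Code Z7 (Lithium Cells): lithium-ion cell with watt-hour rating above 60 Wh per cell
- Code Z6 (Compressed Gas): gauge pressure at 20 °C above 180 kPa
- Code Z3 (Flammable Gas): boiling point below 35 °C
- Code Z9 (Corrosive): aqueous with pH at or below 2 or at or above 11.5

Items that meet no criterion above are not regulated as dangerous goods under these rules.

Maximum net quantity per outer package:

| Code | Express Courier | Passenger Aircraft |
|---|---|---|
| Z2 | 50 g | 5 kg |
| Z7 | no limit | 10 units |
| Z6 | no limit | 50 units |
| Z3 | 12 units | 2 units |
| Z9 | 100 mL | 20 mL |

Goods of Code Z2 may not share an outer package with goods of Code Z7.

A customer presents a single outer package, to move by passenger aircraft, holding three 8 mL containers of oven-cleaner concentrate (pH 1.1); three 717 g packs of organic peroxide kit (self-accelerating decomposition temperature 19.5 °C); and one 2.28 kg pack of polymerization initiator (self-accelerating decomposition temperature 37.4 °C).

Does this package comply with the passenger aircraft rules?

The oven-cleaner concentrate has pH 1.1, which is ≤ 2, so it is Code Z9 (Corrosive).
The organic peroxide kit has self-accelerating decomposition temperature 19.5 °C, which is ≤ 60 °C, so it is Code Z2 (Self-Reactive).
Self-accelerating decomposition temperature 37.4 °C meets the Code Z2 criterion (Self-Reactive), so the polymerization initiator is Code Z2.
Code Z2 net quantity: (three 717 g packs = 2.151 kg) + 2.28 kg = 4.431 kg.
That is within the Code Z2 passenger aircraft limit of 5 kg.
Code Z9 quantity: three 8 mL containers = 24 mL.
24 mL exceeds the passenger aircraft limit of 20 mL for Code Z9.
The segregation rule (Code Z2 with Code Z7) does not apply to Code Z2 with Code Z9.

No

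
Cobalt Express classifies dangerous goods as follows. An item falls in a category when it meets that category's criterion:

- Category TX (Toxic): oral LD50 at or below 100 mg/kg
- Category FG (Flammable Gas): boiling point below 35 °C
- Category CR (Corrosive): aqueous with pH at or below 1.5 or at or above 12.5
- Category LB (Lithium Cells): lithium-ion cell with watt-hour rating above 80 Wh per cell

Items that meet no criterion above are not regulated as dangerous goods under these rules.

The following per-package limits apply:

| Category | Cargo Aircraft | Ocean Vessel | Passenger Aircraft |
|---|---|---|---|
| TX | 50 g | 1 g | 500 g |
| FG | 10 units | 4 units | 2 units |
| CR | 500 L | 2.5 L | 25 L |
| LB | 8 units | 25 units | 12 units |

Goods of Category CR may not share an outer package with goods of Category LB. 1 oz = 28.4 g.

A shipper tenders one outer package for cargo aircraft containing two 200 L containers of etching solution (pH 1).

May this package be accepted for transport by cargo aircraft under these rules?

With pH 1 (≤ 1.5), the etching solution falls in Category CR.
Category CR quantity: two 200 L containers = 400 L.
400 L ≤ 500 L (cargo aircraft limit, Category CR) — within limit.

Yes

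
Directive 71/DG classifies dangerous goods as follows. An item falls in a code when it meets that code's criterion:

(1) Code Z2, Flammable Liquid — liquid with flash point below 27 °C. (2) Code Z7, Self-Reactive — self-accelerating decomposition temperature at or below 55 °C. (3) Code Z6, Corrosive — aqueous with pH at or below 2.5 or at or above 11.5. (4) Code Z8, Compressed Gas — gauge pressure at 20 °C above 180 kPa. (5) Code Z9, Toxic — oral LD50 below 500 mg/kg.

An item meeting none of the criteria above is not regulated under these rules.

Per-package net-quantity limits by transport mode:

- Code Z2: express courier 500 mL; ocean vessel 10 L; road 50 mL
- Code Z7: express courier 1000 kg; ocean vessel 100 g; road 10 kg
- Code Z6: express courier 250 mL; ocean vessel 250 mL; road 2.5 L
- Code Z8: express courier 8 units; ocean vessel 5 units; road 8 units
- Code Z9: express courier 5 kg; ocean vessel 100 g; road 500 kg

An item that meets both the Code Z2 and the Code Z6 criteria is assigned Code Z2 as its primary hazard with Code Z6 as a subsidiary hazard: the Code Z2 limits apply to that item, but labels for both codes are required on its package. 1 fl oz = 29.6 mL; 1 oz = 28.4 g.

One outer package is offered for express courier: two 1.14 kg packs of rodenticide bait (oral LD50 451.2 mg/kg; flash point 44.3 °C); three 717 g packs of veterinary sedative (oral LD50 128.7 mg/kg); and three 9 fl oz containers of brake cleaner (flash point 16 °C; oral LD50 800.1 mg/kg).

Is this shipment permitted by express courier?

No

The rodenticide bait has oral LD50 451.2 mg/kg, which is < 500 mg/kg, so it is Code Z9 (Toxic).
Veterinary sedative: oral LD50 128.7 mg/kg < 500 mg/kg → Code Z9 (Toxic).
The brake cleaner has flash point 16 °C, which is < 27 °C, so it is Code Z2 (Flammable Liquid).
Total Code Z9: (two 1.14 kg packs = 2.28 kg) + (three 717 g packs = 2.151 kg) = 4.431 kg.
4.431 kg is within the express courier limit of 5 kg for Code Z9.
Code Z2 quantity: three 9 fl oz containers = 799.2 mL.
799.2 mL exceeds the express courier limit of 500 mL for Code Z2.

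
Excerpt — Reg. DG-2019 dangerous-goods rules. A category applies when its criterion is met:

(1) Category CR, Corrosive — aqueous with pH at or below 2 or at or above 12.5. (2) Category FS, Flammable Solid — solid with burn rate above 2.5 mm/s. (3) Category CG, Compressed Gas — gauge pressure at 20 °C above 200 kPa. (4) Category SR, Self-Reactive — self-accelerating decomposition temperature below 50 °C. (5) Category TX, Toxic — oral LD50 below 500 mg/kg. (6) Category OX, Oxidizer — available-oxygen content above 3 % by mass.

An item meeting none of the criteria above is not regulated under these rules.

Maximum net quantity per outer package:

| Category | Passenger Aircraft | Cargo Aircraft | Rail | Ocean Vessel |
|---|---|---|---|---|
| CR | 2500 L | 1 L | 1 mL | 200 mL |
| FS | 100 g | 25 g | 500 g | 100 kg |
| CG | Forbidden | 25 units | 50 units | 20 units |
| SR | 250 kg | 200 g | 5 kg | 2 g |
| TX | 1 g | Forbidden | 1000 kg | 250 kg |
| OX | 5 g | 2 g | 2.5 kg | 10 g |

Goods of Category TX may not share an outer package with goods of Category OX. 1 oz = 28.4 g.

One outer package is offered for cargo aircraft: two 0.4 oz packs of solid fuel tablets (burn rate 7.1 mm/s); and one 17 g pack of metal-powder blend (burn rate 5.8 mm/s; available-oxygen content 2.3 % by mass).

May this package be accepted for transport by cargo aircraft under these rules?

Burn rate 7.1 mm/s meets the Category FS criterion (Flammable Solid), so the solid fuel tablets are Category FS.
With burn rate 5.8 mm/s (> 2.5 mm/s), the metal-powder blend falls in Category FS.
Category FS net quantity: (two 0.4 oz packs = 22.72 g) + 17 g = 39.72 g.
That exceeds the Category FS cargo aircraft limit of 25 g.

No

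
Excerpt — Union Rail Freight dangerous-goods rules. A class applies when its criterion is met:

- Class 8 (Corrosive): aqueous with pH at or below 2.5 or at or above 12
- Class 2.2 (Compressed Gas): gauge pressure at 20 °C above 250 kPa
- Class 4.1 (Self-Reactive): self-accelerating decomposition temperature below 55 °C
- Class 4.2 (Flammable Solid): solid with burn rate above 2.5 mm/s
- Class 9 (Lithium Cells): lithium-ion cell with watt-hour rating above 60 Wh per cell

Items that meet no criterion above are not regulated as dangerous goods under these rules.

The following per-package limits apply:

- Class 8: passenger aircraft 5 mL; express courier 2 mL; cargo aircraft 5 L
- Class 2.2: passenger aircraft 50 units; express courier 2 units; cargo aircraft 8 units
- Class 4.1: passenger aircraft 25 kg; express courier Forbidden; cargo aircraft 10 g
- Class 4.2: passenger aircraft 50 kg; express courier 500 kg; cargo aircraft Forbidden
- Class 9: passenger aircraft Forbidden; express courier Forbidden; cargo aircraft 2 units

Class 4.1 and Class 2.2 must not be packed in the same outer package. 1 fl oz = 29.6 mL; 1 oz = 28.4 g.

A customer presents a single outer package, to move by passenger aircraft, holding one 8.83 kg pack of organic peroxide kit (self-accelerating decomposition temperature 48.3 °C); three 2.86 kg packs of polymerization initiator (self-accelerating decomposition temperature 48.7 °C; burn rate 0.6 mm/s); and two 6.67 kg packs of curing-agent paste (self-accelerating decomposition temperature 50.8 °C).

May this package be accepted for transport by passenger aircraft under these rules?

No

The organic peroxide kit has self-accelerating decomposition temperature 48.3 °C, which is < 55 °C, so it is Class 4.1 (Self-Reactive).
Polymerization initiator: self-accelerating decomposition temperature 48.7 °C < 55 °C → Class 4.1 (Self-Reactive).
The curing-agent paste has self-accelerating decomposition temperature 50.8 °C, which is < 55 °C, so it is Class 4.1 (Self-Reactive).
Class 4.1 net quantity: 8.83 kg + (three 2.86 kg packs = 8.58 kg) + (two 6.67 kg packs = 13.34 kg) = 30.75 kg.
30.75 kg > 25 kg (passenger aircraft limit, Class 4.1) — over the limit.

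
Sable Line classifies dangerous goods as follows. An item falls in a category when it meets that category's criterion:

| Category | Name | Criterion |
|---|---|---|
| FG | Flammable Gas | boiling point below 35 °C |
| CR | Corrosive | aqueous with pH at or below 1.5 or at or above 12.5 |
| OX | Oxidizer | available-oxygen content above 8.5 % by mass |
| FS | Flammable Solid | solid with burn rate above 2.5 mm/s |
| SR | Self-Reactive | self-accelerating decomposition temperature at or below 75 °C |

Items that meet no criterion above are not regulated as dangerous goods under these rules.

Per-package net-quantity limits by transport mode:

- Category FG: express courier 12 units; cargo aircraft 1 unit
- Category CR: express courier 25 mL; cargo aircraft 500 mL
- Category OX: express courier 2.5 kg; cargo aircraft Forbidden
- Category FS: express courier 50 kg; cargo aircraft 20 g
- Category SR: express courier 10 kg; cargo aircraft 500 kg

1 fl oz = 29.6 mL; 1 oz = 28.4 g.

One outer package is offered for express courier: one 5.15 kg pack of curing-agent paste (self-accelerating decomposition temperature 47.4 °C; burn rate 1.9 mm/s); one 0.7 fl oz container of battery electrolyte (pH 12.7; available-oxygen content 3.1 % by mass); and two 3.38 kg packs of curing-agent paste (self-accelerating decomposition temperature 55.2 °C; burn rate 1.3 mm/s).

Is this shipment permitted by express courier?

No

Curing-agent paste: self-accelerating decomposition temperature 47.4 °C ≤ 75 °C → Category SR (Self-Reactive).
pH 12.7 meets the Category CR criterion (Corrosive), so the battery electrolyte is Category CR.
With self-accelerating decomposition temperature 55.2 °C (≤ 75 °C), the curing-agent paste falls in Category SR.
Category CR quantity: one 0.7 fl oz container = 20.72 mL.
20.72 mL is within the express courier limit of 25 mL for Category CR.
Category SR net quantity: 5.15 kg + (two 3.38 kg packs = 6.76 kg) = 11.91 kg.
11.91 kg > 10 kg (express courier limit, Category SR) — over the limit.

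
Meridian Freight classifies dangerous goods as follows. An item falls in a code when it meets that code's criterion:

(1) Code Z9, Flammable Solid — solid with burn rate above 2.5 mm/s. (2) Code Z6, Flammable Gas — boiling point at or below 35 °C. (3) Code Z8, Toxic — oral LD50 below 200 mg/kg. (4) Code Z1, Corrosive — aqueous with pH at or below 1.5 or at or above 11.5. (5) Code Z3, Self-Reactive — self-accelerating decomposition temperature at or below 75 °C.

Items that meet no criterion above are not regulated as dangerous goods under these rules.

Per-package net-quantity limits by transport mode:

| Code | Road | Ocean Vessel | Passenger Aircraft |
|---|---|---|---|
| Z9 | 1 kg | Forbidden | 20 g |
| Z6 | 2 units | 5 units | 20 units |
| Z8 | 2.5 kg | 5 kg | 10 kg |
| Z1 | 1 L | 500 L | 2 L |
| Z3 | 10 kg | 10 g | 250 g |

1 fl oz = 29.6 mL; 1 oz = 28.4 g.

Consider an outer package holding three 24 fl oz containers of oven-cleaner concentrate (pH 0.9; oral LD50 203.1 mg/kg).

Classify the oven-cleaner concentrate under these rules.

Code Z1

Oven-cleaner concentrate: pH 0.9 ≤ 1.5 → Code Z1 (Corrosive).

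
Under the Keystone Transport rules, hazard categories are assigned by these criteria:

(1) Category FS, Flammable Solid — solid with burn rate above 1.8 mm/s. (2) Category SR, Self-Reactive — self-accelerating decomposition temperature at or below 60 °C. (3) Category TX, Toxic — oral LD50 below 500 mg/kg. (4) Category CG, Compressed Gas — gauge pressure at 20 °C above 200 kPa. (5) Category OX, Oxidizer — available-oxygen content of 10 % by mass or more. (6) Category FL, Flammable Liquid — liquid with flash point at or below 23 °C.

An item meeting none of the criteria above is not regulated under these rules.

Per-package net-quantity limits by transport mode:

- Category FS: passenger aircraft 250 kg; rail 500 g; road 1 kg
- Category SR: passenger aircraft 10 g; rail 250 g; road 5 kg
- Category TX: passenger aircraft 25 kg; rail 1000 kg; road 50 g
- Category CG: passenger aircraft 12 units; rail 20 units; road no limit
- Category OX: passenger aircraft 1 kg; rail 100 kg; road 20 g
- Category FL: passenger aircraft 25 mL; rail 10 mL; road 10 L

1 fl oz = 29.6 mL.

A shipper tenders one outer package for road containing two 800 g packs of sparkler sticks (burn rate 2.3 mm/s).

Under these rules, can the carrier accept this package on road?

No

The sparkler sticks have burn rate 2.3 mm/s, which is > 1.8 mm/s, so they are Category FS (Flammable Solid).
Category FS quantity: two 800 g packs = 1.6 kg.
That exceeds the Category FS road limit of 1 kg.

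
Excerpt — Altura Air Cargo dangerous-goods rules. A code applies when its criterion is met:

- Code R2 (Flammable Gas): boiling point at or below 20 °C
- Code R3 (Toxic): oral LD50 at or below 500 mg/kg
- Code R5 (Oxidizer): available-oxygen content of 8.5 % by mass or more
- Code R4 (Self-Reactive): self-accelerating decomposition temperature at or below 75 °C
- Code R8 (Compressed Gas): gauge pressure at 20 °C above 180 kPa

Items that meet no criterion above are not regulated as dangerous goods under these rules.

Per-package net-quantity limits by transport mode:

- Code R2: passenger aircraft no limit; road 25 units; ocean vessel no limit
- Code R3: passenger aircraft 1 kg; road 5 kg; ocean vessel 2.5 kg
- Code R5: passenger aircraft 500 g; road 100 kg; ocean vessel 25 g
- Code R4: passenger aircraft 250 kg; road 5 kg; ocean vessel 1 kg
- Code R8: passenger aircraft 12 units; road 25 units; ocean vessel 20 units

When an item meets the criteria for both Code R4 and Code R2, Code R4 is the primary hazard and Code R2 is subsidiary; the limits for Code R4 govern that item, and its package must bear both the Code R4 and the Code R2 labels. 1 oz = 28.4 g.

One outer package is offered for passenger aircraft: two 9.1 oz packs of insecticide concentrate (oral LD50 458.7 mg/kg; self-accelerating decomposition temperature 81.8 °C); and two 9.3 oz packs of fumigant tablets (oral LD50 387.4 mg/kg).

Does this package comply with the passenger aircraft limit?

No

Insecticide concentrate: oral LD50 458.7 mg/kg ≤ 500 mg/kg → Code R3 (Toxic).
With oral LD50 387.4 mg/kg (≤ 500 mg/kg), the fumigant tablets fall in Code R3.
Total Code R3: (two 9.1 oz packs = 516.88 g) + (two 9.3 oz packs = 528.24 g) = 1045.12 g.
That exceeds the Code R3 passenger aircraft limit of 1 kg.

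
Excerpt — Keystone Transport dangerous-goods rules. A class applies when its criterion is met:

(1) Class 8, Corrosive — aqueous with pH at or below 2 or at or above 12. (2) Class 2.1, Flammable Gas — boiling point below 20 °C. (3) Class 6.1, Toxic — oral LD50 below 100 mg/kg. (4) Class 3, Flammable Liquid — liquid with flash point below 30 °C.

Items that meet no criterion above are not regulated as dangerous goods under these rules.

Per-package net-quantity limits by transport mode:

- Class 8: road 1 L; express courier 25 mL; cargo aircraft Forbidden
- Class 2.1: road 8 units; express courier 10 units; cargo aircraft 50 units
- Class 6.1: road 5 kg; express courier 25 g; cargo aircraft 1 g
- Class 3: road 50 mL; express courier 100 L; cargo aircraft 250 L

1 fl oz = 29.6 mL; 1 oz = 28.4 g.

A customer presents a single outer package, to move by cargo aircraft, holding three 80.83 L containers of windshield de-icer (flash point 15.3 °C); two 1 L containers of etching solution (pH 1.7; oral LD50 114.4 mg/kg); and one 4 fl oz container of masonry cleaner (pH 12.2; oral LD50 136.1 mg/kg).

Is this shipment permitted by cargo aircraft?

No

Flash point 15.3 °C meets the Class 3 criterion (Flammable Liquid), so the windshield de-icer is Class 3.
pH 1.7 meets the Class 8 criterion (Corrosive), so the etching solution is Class 8.
The masonry cleaner has pH 12.2, which is ≥ 12, so it is Class 8 (Corrosive).
Class 3 quantity: three 80.83 L containers = 242.49 L.
242.49 L is within the cargo aircraft limit of 250 L for Class 3.
Class 8 net quantity: (two 1 L containers = 2 L) + (one 4 fl oz container = 118.4 mL) = 2118.4 mL.
Class 8 is Forbidden by cargo aircraft.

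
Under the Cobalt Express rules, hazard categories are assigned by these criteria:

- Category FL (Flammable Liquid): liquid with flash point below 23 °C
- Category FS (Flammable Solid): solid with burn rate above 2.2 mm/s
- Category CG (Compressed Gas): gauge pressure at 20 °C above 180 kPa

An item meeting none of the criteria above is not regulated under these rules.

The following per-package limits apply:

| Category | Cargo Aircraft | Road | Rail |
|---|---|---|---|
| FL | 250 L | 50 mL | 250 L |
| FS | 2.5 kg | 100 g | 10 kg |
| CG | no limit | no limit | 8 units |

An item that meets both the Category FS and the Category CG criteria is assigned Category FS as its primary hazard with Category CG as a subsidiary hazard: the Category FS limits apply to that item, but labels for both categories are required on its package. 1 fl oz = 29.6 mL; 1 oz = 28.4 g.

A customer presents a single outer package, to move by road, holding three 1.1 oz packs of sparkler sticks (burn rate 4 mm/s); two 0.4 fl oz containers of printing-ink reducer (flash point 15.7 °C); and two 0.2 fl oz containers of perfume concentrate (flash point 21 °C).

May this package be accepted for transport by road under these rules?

The sparkler sticks have burn rate 4 mm/s, which is > 2.2 mm/s, so they are Category FS (Flammable Solid).
Flash point 15.7 °C meets the Category FL criterion (Flammable Liquid), so the printing-ink reducer is Category FL.
With flash point 21 °C (< 23 °C), the perfume concentrate falls in Category FL.
Total Category FL: (two 0.4 fl oz containers = 23.68 mL) + (two 0.2 fl oz containers = 11.84 mL) = 35.52 mL.
35.52 mL is within the road limit of 50 mL for Category FL.
Category FS quantity: three 1.1 oz packs = 93.72 g.
93.72 g ≤ 100 g (road limit, Category FS) — within limit.
Every hazard category is within its road limit and no segregation rule is violated.

Yes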